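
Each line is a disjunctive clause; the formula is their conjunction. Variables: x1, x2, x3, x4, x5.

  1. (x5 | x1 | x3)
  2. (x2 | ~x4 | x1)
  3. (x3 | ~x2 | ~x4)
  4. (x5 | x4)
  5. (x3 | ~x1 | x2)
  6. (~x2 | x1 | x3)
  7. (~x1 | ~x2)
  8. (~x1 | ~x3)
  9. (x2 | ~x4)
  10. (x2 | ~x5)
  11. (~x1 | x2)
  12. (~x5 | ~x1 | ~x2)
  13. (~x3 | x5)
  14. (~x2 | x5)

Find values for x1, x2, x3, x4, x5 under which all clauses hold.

Set x1 = False and propagate.
Try x2 = True.
  then x3 is forced to True.
  then x5 is forced to True.
x4 is now unconstrained; take x4 = False.
Every clause has at least one true literal under this assignment.

x1 = False, x2 = True, x3 = True, x4 = False, x5 = True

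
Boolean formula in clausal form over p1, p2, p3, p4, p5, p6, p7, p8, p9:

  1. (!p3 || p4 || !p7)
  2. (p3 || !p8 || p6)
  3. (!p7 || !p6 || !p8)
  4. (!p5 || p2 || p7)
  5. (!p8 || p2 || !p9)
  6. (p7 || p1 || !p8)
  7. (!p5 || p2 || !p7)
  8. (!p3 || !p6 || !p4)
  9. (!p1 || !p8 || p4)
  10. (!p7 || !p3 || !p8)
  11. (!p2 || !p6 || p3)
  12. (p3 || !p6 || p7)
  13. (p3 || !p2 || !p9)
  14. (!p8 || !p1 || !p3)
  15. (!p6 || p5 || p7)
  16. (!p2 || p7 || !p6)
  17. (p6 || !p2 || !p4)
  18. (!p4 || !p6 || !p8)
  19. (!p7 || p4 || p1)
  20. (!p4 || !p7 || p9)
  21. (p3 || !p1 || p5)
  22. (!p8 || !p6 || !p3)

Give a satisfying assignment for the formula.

p1=0, p2=0, p3=0, p4=1, p5=0, p6=0, p7=1, p8=0, p9=1

Check each clause:
  1. (p4 || !p3 || !p7) — p4 is true.
  2. (!p8 || p3 || p6) — !p8 is true.
  3. (!p7 || !p8 || !p6) — !p8 is true.
  4. (p2 || !p5 || p7) — !p5 is true.
  5. (!p9 || p2 || !p8) — !p8 is true.
  6. (!p8 || p7 || p1) — !p8 is true.
  7. (!p5 || !p7 || p2) — !p5 is true.
  8. (!p4 || !p3 || !p6) — !p6 is true.
  9. (p4 || !p8 || !p1) — !p8 is true.
  10. (!p3 || !p7 || !p8) — !p8 is true.
  11. (!p2 || p3 || !p6) — !p6 is true.
  12. (p7 || p3 || !p6) — !p6 is true.
  13. (p3 || !p2 || !p9) — !p2 is true.
  14. (!p1 || !p8 || !p3) — !p8 is true.
  15. (p7 || !p6 || p5) — !p6 is true.
  16. (p7 || !p6 || !p2) — !p6 is true.
  17. (!p4 || !p2 || p6) — !p2 is true.
  18. (!p4 || !p8 || !p6) — !p8 is true.
  19. (p1 || p4 || !p7) — p4 is true.
  20. (!p4 || p9 || !p7) — p9 is true.
  21. (!p1 || p3 || p5) — !p1 is true.
  22. (!p3 || !p6 || !p8) — !p8 is true.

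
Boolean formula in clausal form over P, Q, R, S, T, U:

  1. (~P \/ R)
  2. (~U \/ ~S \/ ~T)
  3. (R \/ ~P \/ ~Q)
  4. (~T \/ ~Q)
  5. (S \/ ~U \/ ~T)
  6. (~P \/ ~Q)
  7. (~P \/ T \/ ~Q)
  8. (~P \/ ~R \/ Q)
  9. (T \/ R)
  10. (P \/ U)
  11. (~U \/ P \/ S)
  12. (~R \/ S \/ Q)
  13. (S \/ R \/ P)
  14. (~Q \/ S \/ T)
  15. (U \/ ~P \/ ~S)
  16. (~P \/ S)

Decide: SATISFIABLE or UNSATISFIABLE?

SATISFIABLE

Branch on P: take P = False.
  then U is forced to True.
  then S is forced to True.
  then T is forced to False.
  then R is forced to True.
Q is now unconstrained; take Q = False.
So P = False, Q = False, R = True, S = True, T = False, U = True is a satisfying assignment.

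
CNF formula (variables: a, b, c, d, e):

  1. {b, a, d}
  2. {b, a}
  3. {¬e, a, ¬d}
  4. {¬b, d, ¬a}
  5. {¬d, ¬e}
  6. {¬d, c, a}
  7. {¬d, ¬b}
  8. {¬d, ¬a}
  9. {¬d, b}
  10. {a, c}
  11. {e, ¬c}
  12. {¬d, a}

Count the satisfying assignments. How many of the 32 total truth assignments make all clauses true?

Satisfying assignments:
  a=F b=T c=T d=F e=T
  a=T b=F c=F d=F e=F
  a=T b=F c=F d=F e=T
  a=T b=F c=T d=F e=T
Count: 4.

4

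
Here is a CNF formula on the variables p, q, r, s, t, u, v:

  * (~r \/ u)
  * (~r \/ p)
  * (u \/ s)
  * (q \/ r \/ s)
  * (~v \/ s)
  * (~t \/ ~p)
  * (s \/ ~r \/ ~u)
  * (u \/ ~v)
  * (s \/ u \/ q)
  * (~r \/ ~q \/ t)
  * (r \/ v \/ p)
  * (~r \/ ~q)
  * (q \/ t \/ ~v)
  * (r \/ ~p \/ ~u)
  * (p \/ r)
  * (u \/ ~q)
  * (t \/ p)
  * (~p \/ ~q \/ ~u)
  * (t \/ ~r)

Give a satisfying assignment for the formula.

p=1, q=0, r=0, s=1, t=0, u=0, v=0

Check each clause:
  1. (u \/ ~r) — ~r is true.
  2. (~r \/ p) — p is true.
  3. (u \/ s) — s is true.
  4. (s \/ q \/ r) — s is true.
  5. (~v \/ s) — ~v is true.
  6. (~t \/ ~p) — ~t is true.
  7. (~r \/ s \/ ~u) — ~u is true.
  8. (u \/ ~v) — ~v is true.
  9. (s \/ q \/ u) — s is true.
  10. (~q \/ t \/ ~r) — ~r is true.
  11. (r \/ v \/ p) — p is true.
  12. (~r \/ ~q) — ~r is true.
  13. (q \/ ~v \/ t) — ~v is true.
  14. (~p \/ r \/ ~u) — ~u is true.
  15. (p \/ r) — p is true.
  16. (u \/ ~q) — ~q is true.
  17. (t \/ p) — p is true.
  18. (~u \/ ~p \/ ~q) — ~u is true.
  19. (~r \/ t) — ~r is true.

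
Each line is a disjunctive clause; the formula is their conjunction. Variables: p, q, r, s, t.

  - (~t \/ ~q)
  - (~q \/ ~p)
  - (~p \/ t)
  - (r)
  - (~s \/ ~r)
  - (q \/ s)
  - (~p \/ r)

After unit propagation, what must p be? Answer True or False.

False

(r) stands alone — r = True.
(~s \/ ~r) with r = True leaves only ~s, so s = False.
In (s \/ q), s is now false; q must hold, so q = True.
(~q \/ ~t): since q = True, the clause reduces to (~t). t = False.
(~p \/ ~q) with q = True leaves only ~p, so p = False.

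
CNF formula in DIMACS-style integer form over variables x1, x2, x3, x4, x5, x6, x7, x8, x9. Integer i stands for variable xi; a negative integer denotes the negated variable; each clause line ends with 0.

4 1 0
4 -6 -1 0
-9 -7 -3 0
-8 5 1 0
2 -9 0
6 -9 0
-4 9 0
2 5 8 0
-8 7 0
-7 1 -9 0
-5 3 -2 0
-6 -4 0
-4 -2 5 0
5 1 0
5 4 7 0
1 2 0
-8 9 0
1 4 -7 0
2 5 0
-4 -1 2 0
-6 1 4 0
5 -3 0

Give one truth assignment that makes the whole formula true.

Set x1 = True and propagate.
For the remaining variables, x2 = False, x3 = True, x4 = False, x5 = True, x6 = False, x7 = True, x8 = False, x9 = False works.
Every clause has at least one true literal under this assignment.

x1=1, x2=0, x3=1, x4=0, x5=1, x6=0, x7=1, x8=0, x9=0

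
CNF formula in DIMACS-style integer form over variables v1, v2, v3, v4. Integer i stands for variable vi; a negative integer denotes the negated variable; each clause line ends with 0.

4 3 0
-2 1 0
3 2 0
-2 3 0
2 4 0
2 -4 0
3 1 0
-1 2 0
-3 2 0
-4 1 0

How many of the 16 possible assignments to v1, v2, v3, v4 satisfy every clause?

2

The models are:
  v1=1 v2=1 v3=1 v4=0
  v1=1 v2=1 v3=1 v4=1
Count: 2.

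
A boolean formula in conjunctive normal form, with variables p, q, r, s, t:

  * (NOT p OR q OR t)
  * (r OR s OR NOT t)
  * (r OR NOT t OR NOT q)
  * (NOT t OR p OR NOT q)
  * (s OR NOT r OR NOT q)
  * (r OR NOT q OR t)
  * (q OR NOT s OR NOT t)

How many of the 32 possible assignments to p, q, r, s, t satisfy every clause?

Split on q, then t.
  q=1, t=1: remaining (p,r,s) ∈ {(1,1,1)} — 1.
  q=1, t=0: remaining (p,r,s) ∈ {(0,1,1); (1,1,1)} — 2.
  q=0, t=1: remaining (p,r,s) ∈ {(0,1,0); (1,1,0)} — 2.
  q=0, t=0: remaining (p,r,s) ∈ {(0,0,0); (0,0,1); (0,1,0); (0,1,1)} — 4.
Total: 1 + 2 + 2 + 4 = 9.

9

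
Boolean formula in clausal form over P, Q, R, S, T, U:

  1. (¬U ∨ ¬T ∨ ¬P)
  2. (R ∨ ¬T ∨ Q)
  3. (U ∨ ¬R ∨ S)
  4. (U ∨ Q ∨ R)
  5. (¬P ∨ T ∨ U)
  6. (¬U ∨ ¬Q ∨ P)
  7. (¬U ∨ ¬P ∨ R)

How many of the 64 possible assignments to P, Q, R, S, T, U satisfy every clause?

Case analysis on U and P:
  U=T, P=T: remaining (Q,R,S,T) ∈ {(F,T,F,F); (F,T,T,F); (T,T,F,F); (T,T,T,F)} — 4.
  U=T, P=F: S free; 3 ways for (Q,R,T) × 2^1 = 6.
  U=F, P=T: remaining (Q,R,S,T) ∈ {(F,T,T,T); (T,F,F,T); (T,F,T,T); (T,T,T,T)} — 4.
  U=F, P=F: T free; 4 ways for (Q,R,S) × 2^1 = 8.
Total: 4 + 6 + 4 + 8 = 22.

22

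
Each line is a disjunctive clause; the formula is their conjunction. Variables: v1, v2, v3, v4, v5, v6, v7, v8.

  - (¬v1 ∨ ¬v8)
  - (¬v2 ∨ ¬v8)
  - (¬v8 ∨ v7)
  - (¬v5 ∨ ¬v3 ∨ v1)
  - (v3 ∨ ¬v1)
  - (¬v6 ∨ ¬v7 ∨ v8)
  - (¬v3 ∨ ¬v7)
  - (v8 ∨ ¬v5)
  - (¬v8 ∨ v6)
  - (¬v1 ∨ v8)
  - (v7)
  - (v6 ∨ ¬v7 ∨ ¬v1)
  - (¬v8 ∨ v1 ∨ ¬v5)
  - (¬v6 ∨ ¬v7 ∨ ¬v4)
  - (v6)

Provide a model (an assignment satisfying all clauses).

v1 = 0  v2 = 0  v3 = 0  v4 = 0  v5 = 0  v6 = 1  v7 = 1  v8 = 1

Check each clause:
  1. (¬v8 ∨ ¬v1) — ¬v1 is true.
  2. (¬v8 ∨ ¬v2) — ¬v2 is true.
  3. (v7 ∨ ¬v8) — v7 is true.
  4. (¬v5 ∨ ¬v3 ∨ v1) — ¬v5 is true.
  5. (v3 ∨ ¬v1) — ¬v1 is true.
  6. (¬v7 ∨ ¬v6 ∨ v8) — v8 is true.
  7. (¬v7 ∨ ¬v3) — ¬v3 is true.
  8. (¬v5 ∨ v8) — v8 is true.
  9. (¬v8 ∨ v6) — v6 is true.
  10. (¬v1 ∨ v8) — v8 is true.
  11. (v7) — v7 is true.
  12. (v6 ∨ ¬v7 ∨ ¬v1) — v6 is true.
  13. (¬v8 ∨ ¬v5 ∨ v1) — ¬v5 is true.
  14. (¬v7 ∨ ¬v6 ∨ ¬v4) — ¬v4 is true.
  15. (v6) — v6 is true.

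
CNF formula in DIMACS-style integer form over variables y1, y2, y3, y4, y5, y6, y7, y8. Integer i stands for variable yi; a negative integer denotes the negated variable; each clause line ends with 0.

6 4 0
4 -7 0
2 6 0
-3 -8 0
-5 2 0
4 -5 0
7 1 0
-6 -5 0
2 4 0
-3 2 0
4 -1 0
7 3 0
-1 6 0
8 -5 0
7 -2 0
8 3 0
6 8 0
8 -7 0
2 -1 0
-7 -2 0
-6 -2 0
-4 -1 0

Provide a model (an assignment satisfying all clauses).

y1=F, y2=F, y3=F, y4=T, y5=F, y6=T, y7=T, y8=T

y5 occurs only negated in the remaining clauses — set y5 = False.
Set y1 = False and propagate.
  then y7 is forced to True.
  then y4 is forced to True.
  then y8 is forced to True.
  then y3 is forced to False.
  then y2 is forced to False.
  then y6 is forced to True.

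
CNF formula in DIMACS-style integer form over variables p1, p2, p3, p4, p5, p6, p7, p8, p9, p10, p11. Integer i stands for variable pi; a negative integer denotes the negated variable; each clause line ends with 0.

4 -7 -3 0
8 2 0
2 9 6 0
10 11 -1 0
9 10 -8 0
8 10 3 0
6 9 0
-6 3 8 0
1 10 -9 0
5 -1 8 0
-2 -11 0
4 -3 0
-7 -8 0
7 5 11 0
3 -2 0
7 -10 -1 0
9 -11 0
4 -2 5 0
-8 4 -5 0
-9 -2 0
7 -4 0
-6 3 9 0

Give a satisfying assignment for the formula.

p1 = F, p2 = T, p3 = T, p4 = T, p5 = F, p6 = T, p7 = T, p8 = F, p9 = F, p10 = F, p11 = F

Check each clause:
  1. (~p7 | p4 | ~p3) — p4 is true.
  2. (p2 | p8) — p2 is true.
  3. (p2 | p6 | p9) — p2 is true.
  4. (p10 | ~p1 | p11) — ~p1 is true.
  5. (~p8 | p10 | p9) — ~p8 is true.
  6. (p10 | p3 | p8) — p3 is true.
  7. (p9 | p6) — p6 is true.
  8. (p8 | p3 | ~p6) — p3 is true.
  9. (~p9 | p10 | p1) — ~p9 is true.
  10. (~p1 | p8 | p5) — ~p1 is true.
  11. (~p11 | ~p2) — ~p11 is true.
  12. (~p3 | p4) — p4 is true.
  13. (~p8 | ~p7) — ~p8 is true.
  14. (p5 | p7 | p11) — p7 is true.
  15. (~p2 | p3) — p3 is true.
  16. (~p1 | ~p10 | p7) — ~p10 is true.
  17. (~p11 | p9) — ~p11 is true.
  18. (p4 | p5 | ~p2) — p4 is true.
  19. (p4 | ~p8 | ~p5) — ~p8 is true.
  20. (~p9 | ~p2) — ~p9 is true.
  21. (p7 | ~p4) — p7 is true.
  22. (~p6 | p9 | p3) — p3 is true.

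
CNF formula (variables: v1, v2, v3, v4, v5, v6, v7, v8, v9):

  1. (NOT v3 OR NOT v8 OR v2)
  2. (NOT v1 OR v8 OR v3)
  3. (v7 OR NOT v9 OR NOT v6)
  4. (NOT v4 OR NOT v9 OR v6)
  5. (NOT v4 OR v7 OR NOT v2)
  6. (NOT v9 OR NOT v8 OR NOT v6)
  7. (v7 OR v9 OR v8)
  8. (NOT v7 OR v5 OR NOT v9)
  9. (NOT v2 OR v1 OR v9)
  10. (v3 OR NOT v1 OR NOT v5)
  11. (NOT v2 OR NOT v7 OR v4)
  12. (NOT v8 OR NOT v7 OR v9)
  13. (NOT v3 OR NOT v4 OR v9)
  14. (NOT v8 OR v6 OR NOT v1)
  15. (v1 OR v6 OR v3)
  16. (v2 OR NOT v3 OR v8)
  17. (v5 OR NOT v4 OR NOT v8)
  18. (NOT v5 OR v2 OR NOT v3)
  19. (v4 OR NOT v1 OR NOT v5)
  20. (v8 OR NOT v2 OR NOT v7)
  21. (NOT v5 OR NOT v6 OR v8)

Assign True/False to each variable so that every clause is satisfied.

v1=True, v2=True, v3=False, v4=False, v5=False, v6=True, v7=False, v8=True, v9=False

Check each clause:
  1. (NOT v8 OR v2 OR NOT v3) — v2 is true.
  2. (v8 OR v3 OR NOT v1) — v8 is true.
  3. (v7 OR NOT v6 OR NOT v9) — NOT v9 is true.
  4. (v6 OR NOT v9 OR NOT v4) — NOT v4 is true.
  5. (NOT v2 OR NOT v4 OR v7) — NOT v4 is true.
  6. (NOT v6 OR NOT v8 OR NOT v9) — NOT v9 is true.
  7. (v8 OR v7 OR v9) — v8 is true.
  8. (NOT v7 OR v5 OR NOT v9) — NOT v7 is true.
  9. (NOT v2 OR v1 OR v9) — v1 is true.
  10. (NOT v5 OR NOT v1 OR v3) — NOT v5 is true.
  11. (NOT v2 OR v4 OR NOT v7) — NOT v7 is true.
  12. (NOT v8 OR v9 OR NOT v7) — NOT v7 is true.
  13. (NOT v4 OR v9 OR NOT v3) — NOT v4 is true.
  14. (v6 OR NOT v1 OR NOT v8) — v6 is true.
  15. (v6 OR v3 OR v1) — v1 is true.
  16. (NOT v3 OR v2 OR v8) — v8 is true.
  17. (v5 OR NOT v8 OR NOT v4) — NOT v4 is true.
  18. (NOT v5 OR v2 OR NOT v3) — v2 is true.
  19. (v4 OR NOT v1 OR NOT v5) — NOT v5 is true.
  20. (NOT v7 OR v8 OR NOT v2) — v8 is true.
  21. (v8 OR NOT v6 OR NOT v5) — v8 is true.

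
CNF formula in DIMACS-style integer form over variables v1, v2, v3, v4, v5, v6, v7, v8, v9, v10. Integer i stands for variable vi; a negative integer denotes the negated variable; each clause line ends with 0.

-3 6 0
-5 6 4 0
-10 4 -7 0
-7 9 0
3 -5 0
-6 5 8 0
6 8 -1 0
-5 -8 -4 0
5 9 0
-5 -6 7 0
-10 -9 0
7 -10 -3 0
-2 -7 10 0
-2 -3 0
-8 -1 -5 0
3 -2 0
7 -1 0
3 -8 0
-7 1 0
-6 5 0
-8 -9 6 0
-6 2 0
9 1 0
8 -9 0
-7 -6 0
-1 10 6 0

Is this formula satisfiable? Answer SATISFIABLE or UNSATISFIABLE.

UNSATISFIABLE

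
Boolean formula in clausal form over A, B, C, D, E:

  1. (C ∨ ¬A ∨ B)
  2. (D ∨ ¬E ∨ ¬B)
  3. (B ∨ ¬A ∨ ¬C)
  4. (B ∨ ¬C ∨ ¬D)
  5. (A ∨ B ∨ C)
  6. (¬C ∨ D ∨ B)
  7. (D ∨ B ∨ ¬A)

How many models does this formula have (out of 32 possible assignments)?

12

Split on B, then C.
  B=1, C=1: A free; 3 ways for (D,E) × 2^1 = 6.
  B=1, C=0: A free; 3 ways for (D,E) × 2^1 = 6.
  B=0, C=1: a clause becomes empty — 0.
  B=0, C=0: a clause becomes empty — 0.
Total: 6 + 6 + 0 + 0 = 12.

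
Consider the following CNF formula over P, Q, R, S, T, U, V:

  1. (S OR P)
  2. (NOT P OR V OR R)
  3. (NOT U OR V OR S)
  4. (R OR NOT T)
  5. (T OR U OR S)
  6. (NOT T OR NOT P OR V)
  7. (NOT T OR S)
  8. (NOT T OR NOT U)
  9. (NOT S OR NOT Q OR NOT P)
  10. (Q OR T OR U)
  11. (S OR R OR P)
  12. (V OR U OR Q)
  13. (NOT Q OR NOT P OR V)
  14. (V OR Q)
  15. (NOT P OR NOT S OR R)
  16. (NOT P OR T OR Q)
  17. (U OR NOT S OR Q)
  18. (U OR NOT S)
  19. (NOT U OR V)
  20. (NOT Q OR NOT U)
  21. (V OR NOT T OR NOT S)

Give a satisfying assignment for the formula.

R occurs only positively in the remaining clauses — set R = True.
V occurs only positively in the remaining clauses — set V = True.
Branch on P: take P = False.
  then S is forced to True.
  then U is forced to True.
  then T is forced to False.
  then Q is forced to False.
Check each clause:
  1. (S OR P) — S is true.
  2. (V OR NOT P OR R) — R is true.
  3. (V OR S OR NOT U) — S is true.
  4. (R OR NOT T) — R is true.
  5. (S OR U OR T) — S is true.
  6. (NOT P OR NOT T OR V) — NOT T is true.
  7. (NOT T OR S) — NOT T is true.
  8. (NOT U OR NOT T) — NOT T is true.
  9. (NOT P OR NOT S OR NOT Q) — NOT Q is true.
  10. (Q OR U OR T) — U is true.
  11. (P OR R OR S) — R is true.
  12. (Q OR V OR U) — U is true.
  13. (V OR NOT Q OR NOT P) — NOT P is true.
  14. (V OR Q) — V is true.
  15. (NOT P OR R OR NOT S) — R is true.
  16. (NOT P OR T OR Q) — NOT P is true.
  17. (Q OR NOT S OR U) — U is true.
  18. (NOT S OR U) — U is true.
  19. (V OR NOT U) — V is true.
  20. (NOT Q OR NOT U) — NOT Q is true.
  21. (V OR NOT T OR NOT S) — NOT T is true.

P = F, Q = F, R = T, S = T, T = F, U = T, V = T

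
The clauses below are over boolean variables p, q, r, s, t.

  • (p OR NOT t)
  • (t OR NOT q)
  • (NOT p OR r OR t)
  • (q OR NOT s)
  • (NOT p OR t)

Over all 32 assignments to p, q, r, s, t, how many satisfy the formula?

8

Case analysis on t and p:
  t=T, p=T: r free; 3 ways for (q,s) × 2^1 = 6.
  t=T, p=F: a clause becomes empty — 0.
  t=F, p=T: a clause becomes empty — 0.
  t=F, p=F: remaining (q,r,s) ∈ {(F,F,F); (F,T,F)} — 2.
Total: 6 + 0 + 0 + 2 = 8.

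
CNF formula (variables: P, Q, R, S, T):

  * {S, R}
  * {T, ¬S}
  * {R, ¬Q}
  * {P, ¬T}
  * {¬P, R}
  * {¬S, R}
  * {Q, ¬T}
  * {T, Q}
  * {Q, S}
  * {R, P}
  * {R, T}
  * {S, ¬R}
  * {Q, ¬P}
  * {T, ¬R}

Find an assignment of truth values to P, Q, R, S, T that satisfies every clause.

P=T, Q=T, R=T, S=T, T=T

Check each clause:
  1. {S, R} — R is true.
  2. {T, ¬S} — T is true.
  3. {R, ¬Q} — R is true.
  4. {¬T, P} — P is true.
  5. {¬P, R} — R is true.
  6. {¬S, R} — R is true.
  7. {Q, ¬T} — Q is true.
  8. {Q, T} — Q is true.
  9. {S, Q} — Q is true.
  10. {P, R} — P is true.
  11. {R, T} — R is true.
  12. {¬R, S} — S is true.
  13. {¬P, Q} — Q is true.
  14. {T, ¬R} — T is true.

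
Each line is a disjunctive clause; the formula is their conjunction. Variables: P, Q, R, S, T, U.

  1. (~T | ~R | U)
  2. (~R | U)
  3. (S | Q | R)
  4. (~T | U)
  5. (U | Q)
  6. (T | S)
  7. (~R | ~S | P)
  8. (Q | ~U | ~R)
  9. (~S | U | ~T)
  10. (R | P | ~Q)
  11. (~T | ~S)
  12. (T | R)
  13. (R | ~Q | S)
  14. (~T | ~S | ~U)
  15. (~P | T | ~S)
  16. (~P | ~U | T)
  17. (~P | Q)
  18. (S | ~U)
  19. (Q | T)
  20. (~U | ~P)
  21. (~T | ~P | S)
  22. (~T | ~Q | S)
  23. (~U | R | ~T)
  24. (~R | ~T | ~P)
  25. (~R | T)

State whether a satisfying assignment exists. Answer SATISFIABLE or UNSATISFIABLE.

UNSATISFIABLE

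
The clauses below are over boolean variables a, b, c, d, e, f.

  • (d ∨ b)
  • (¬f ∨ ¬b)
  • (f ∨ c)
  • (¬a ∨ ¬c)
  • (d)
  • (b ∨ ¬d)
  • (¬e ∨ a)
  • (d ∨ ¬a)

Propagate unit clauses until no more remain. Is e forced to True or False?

False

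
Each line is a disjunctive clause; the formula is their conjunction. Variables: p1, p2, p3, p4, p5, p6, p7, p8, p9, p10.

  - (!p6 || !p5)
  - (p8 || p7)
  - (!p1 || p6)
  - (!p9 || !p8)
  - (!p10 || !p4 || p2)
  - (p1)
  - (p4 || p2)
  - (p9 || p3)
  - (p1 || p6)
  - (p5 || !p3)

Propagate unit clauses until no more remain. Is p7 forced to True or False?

True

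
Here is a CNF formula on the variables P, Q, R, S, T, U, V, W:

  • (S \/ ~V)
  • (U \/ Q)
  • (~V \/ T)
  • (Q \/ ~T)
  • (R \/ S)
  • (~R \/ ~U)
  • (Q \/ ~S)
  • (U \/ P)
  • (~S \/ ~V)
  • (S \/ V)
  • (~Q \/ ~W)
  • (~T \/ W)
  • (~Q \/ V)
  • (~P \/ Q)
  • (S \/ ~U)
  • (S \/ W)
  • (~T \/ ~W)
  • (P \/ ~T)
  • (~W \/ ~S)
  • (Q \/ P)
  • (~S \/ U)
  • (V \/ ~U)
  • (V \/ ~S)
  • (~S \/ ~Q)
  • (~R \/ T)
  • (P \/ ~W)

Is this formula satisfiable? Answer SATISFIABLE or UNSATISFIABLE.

UNSATISFIABLE

S = True:
  propagation gives Q=True; an empty clause results — contradiction.
S = False:
  propagation gives V=False; an empty clause results — contradiction.
Every branch closes, so no satisfying assignment exists.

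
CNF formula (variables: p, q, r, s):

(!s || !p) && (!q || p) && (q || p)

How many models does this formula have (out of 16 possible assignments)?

4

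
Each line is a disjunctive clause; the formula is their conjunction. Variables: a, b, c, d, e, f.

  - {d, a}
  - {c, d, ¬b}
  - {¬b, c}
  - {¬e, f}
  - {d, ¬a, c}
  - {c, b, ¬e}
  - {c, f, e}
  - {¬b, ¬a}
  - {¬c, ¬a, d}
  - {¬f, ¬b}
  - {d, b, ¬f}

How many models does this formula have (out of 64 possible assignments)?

Split on b, then c.
  b=1, c=1: remaining (a,d,e,f) ∈ {(0,1,0,0)} — 1.
  b=1, c=0: a clause becomes empty — 0.
  b=0, c=1: a free; 3 ways for (d,e,f) × 2^1 = 6.
  b=0, c=0: remaining (a,d,e,f) ∈ {(0,1,0,1); (1,1,0,1)} — 2.
Total: 1 + 0 + 6 + 2 = 9.

9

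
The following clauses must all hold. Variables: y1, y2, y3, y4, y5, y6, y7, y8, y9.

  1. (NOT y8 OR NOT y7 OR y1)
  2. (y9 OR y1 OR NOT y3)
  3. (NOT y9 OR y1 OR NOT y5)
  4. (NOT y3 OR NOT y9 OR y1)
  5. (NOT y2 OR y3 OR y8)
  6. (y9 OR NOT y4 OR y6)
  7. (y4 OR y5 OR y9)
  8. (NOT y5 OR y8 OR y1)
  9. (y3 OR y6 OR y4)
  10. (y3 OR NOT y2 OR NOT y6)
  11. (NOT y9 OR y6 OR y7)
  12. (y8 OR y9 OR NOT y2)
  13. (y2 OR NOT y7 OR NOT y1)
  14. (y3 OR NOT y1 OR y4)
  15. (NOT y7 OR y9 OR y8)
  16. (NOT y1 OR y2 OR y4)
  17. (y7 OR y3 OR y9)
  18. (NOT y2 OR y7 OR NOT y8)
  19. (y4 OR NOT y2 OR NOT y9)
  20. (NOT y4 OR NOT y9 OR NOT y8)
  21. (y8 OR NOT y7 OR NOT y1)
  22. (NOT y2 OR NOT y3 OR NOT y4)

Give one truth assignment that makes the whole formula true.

Try y1 = False.
The remaining clauses are satisfied by y2 = False, y3 = False, y4 = False, y5 = False, y6 = True, y7 = True, y8 = False, y9 = True.
Check each clause:
  1. (NOT y8 OR y1 OR NOT y7) — NOT y8 is true.
  2. (y1 OR NOT y3 OR y9) — NOT y3 is true.
  3. (NOT y9 OR y1 OR NOT y5) — NOT y5 is true.
  4. (y1 OR NOT y9 OR NOT y3) — NOT y3 is true.
  5. (y8 OR y3 OR NOT y2) — NOT y2 is true.
  6. (NOT y4 OR y6 OR y9) — y9 is true.
  7. (y4 OR y9 OR y5) — y9 is true.
  8. (NOT y5 OR y1 OR y8) — NOT y5 is true.
  9. (y3 OR y4 OR y6) — y6 is true.
  10. (NOT y6 OR y3 OR NOT y2) — NOT y2 is true.
  11. (y6 OR NOT y9 OR y7) — y7 is true.
  12. (y8 OR NOT y2 OR y9) — y9 is true.
  13. (y2 OR NOT y7 OR NOT y1) — NOT y1 is true.
  14. (y4 OR NOT y1 OR y3) — NOT y1 is true.
  15. (NOT y7 OR y9 OR y8) — y9 is true.
  16. (y4 OR NOT y1 OR y2) — NOT y1 is true.
  17. (y9 OR y7 OR y3) — y9 is true.
  18. (NOT y8 OR y7 OR NOT y2) — NOT y8 is true.
  19. (NOT y9 OR NOT y2 OR y4) — NOT y2 is true.
  20. (NOT y9 OR NOT y8 OR NOT y4) — NOT y8 is true.
  21. (NOT y7 OR NOT y1 OR y8) — NOT y1 is true.
  22. (NOT y4 OR NOT y2 OR NOT y3) — NOT y4 is true.

y1 = F, y2 = F, y3 = F, y4 = F, y5 = F, y6 = T, y7 = T, y8 = F, y9 = T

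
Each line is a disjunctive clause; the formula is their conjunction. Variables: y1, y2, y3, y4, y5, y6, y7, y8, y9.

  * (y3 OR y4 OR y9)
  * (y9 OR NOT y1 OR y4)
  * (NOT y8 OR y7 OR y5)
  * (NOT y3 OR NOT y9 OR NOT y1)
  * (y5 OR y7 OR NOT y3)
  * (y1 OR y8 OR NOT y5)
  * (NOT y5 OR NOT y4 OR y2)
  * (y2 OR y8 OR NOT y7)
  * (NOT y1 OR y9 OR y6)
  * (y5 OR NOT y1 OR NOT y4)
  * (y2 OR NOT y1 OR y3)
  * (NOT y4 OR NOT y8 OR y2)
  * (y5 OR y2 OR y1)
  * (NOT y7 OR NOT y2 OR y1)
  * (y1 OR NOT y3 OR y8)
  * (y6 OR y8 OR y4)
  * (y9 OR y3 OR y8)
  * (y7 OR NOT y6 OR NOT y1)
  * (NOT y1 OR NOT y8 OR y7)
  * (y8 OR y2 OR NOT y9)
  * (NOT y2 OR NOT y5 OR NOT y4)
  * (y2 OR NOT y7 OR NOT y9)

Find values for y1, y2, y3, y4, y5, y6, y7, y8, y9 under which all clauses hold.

y1 = F, y2 = T, y3 = F, y4 = F, y5 = T, y6 = F, y7 = F, y8 = T, y9 = T

Branch on y1: take y1 = False.
Try y2 = True.
  then y7 is forced to False.
Try y3 = False.
For the remaining variables, y4 = False, y5 = True, y6 = False, y8 = True, y9 = True works.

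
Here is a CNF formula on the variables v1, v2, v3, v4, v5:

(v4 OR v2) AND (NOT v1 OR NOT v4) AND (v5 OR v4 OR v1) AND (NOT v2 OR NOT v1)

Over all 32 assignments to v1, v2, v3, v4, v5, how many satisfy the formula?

10

Split on v1, then v4.
  v1=1, v4=1: a clause becomes empty — 0.
  v1=1, v4=0: a clause becomes empty — 0.
  v1=0, v4=1: v2, v3, v5 free → 2^3 = 8.
  v1=0, v4=0: remaining (v2,v3,v5) ∈ {(1,0,1); (1,1,1)} — 2.
Total: 0 + 0 + 8 + 2 = 10.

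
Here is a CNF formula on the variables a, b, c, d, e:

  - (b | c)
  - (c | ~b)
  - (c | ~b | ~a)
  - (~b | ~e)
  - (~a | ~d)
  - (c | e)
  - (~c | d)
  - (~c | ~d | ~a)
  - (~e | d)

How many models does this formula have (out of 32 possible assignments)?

3

The models are:
  a=0 b=0 c=1 d=1 e=0
  a=0 b=0 c=1 d=1 e=1
  a=0 b=1 c=1 d=1 e=0
That's 3 in total.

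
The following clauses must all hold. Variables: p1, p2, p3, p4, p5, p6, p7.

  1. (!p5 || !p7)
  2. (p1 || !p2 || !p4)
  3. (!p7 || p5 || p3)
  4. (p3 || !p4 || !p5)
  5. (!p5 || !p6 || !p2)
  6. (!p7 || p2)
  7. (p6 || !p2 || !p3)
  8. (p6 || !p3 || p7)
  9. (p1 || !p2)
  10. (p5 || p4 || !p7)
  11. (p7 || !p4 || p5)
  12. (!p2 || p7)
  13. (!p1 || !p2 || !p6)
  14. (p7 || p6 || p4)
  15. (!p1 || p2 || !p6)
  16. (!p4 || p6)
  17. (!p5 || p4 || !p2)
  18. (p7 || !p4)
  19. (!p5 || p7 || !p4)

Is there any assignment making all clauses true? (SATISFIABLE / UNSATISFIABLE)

SATISFIABLE

Set p1 = False and propagate.
  then p2 is forced to False.
  then p7 is forced to False.
  then p4 is forced to False.
  then p6 is forced to True.
p3, p5 are now unconstrained; take p3 = True, p5 = False.
Every clause has at least one true literal under this assignment.
So p1=0, p2=0, p3=1, p4=0, p5=0, p6=1, p7=0 is a satisfying assignment.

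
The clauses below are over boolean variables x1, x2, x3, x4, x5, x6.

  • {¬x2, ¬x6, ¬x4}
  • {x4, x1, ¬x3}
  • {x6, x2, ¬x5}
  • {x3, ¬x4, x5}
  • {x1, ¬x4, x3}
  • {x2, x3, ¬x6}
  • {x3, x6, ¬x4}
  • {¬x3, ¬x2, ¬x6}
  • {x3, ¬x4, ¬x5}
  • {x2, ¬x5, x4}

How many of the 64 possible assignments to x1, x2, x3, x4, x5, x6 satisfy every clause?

Split on x3, then x4.
  x3=1, x4=1: x1 free; 5 ways for (x2,x5,x6) × 2^1 = 10.
  x3=1, x4=0: remaining (x1,x2,x5,x6) ∈ {(1,0,0,0); (1,0,0,1); (1,1,0,0); (1,1,1,0)} — 4.
  x3=0, x4=1: a clause becomes empty — 0.
  x3=0, x4=0: x1 free; 5 ways for (x2,x5,x6) × 2^1 = 10.
Total: 10 + 4 + 0 + 10 = 24.

24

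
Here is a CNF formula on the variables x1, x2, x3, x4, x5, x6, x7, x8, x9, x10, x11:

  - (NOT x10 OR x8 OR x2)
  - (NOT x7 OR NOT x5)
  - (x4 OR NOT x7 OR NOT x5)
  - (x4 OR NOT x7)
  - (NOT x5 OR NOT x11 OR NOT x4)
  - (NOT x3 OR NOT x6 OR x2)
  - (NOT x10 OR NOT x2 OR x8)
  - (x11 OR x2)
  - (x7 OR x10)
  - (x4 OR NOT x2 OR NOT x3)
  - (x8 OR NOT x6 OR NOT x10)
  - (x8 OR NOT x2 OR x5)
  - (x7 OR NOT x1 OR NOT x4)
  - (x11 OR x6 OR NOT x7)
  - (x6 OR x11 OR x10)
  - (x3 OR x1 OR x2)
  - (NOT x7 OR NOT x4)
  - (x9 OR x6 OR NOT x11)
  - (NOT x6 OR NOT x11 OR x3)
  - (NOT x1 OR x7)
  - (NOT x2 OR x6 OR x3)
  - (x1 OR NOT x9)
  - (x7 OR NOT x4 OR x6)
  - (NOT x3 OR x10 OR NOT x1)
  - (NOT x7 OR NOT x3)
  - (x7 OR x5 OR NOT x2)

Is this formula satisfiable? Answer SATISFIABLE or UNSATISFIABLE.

x8 occurs only positively in the remaining clauses — set x8 = True.
Branch on x1: take x1 = False.
  then x9 is forced to False.
Branch on x2: take x2 = True.
For the remaining variables, x3 = True, x4 = True, x5 = True, x6 = True, x7 = False, x10 = True, x11 = False works.
Every clause has at least one true literal under this assignment.
So x1 = False, x2 = True, x3 = True, x4 = True, x5 = True, x6 = True, x7 = False, x8 = True, x9 = False, x10 = True, x11 = False is a satisfying assignment.

SATISFIABLE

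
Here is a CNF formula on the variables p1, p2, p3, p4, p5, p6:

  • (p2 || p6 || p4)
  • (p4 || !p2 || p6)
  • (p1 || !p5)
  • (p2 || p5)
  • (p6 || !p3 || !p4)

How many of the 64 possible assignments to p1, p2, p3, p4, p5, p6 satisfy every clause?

20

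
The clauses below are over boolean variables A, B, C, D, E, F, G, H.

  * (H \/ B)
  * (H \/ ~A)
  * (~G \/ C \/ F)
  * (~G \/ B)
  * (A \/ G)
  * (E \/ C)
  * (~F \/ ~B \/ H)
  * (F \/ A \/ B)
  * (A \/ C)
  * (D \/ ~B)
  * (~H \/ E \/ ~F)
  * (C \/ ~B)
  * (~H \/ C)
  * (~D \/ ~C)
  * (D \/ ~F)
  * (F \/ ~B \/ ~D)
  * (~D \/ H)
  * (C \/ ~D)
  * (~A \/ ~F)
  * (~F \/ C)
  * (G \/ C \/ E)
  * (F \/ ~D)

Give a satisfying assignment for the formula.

Branch on A: take A = True.
  then H is forced to True.
  then C is forced to True.
  then D is forced to False.
  then B is forced to False.
  then G is forced to False.
  then F is forced to False.
E is now unconstrained; take E = False.
Every clause has at least one true literal under this assignment.

A=True, B=False, C=True, D=False, E=False, F=False, G=False, H=True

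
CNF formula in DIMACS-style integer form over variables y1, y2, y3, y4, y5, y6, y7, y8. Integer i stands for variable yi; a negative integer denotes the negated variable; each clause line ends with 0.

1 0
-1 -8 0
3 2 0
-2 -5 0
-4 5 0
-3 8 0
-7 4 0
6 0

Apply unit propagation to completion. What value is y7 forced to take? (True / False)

False

(y1) is a unit clause: y1 = True.
(~y1 \/ ~y8) with y1 = True leaves only ~y8, so y8 = False.
From (~y3 \/ y8) and y8 = False: y3 = False.
In (y3 \/ y2), y3 is now false; y2 must hold, so y2 = True.
From (~y5 \/ ~y2) and y2 = True: y5 = False.
(y5 \/ ~y4): since y5 = False, the clause reduces to (~y4). y4 = False.
In (~y7 \/ y4), y4 is now false; ~y7 must hold, so y7 = False.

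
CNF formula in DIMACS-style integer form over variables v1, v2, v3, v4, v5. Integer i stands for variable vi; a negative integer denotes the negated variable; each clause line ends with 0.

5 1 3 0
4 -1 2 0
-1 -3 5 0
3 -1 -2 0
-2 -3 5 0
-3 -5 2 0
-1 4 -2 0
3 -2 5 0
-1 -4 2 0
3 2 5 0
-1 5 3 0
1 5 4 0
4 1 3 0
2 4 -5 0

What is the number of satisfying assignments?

Satisfying assignments:
  v1=0 v2=0 v3=0 v4=1 v5=1
  v1=0 v2=0 v3=1 v4=1 v5=0
  v1=0 v2=1 v3=0 v4=1 v5=1
  v1=0 v2=1 v3=1 v4=0 v5=1
  v1=0 v2=1 v3=1 v4=1 v5=1
  v1=1 v2=1 v3=1 v4=1 v5=1
Count: 6.

6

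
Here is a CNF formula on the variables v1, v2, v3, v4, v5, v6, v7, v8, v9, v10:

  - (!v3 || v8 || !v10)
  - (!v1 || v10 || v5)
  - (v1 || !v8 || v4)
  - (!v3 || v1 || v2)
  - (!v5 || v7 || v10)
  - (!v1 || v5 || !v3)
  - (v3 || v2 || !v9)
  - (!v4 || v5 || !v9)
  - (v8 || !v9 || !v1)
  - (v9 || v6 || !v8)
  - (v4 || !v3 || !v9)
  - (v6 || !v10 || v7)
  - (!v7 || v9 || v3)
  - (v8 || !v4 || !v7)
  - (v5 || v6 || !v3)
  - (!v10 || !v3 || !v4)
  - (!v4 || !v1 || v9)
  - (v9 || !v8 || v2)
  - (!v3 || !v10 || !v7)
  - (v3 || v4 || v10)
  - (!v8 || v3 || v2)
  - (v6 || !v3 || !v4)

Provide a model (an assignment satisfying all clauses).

v1 = 0, v2 = 1, v3 = 0, v4 = 1, v5 = 1, v6 = 0, v7 = 1, v8 = 1, v9 = 1, v10 = 1

v2 occurs only positively in the remaining clauses — set v2 = True.
Set v1 = False and propagate.
Set v3 = False and propagate.
Try v4 = True.
The remaining clauses are satisfied by v5 = True, v6 = False, v7 = True, v8 = True, v9 = True, v10 = True.
Every clause has at least one true literal under this assignment.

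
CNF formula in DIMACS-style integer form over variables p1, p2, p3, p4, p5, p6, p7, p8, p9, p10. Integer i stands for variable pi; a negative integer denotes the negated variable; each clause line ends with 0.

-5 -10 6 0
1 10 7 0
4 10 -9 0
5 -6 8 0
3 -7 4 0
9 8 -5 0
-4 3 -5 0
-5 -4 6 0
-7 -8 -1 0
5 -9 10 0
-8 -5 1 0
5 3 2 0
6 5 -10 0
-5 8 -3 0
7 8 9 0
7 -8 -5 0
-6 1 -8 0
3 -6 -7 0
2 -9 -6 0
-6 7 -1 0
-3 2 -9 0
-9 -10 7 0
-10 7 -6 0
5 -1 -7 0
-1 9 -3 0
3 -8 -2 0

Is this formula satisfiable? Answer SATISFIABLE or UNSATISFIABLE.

SATISFIABLE

Set p1 = False and propagate.
Branch on p2: take p2 = False.
For the remaining variables, p3 = True, p4 = False, p5 = False, p6 = False, p7 = True, p8 = True, p9 = False, p10 = False works.
Every clause has at least one true literal under this assignment.
So p1=F, p2=F, p3=T, p4=F, p5=F, p6=F, p7=T, p8=T, p9=F, p10=F is a satisfying assignment.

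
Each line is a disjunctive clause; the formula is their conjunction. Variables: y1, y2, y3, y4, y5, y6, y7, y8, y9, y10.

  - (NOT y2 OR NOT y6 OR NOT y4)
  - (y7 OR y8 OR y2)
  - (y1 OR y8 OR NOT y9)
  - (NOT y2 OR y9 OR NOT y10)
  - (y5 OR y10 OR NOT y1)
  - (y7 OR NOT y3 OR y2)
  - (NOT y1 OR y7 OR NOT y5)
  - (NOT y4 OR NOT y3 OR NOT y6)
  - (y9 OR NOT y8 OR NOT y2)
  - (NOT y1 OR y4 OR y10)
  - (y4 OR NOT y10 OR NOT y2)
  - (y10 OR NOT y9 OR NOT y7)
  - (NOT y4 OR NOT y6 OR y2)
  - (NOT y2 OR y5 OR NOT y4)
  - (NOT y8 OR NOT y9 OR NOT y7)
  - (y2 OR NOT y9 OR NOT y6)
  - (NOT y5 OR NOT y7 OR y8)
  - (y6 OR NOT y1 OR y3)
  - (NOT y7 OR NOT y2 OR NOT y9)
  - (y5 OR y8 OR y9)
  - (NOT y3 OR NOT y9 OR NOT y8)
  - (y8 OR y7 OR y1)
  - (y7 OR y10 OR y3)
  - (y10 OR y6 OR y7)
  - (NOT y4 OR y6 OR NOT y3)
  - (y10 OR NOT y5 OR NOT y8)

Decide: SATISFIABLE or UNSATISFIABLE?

SATISFIABLE

Branch on y1: take y1 = False.
For the remaining variables, y2 = False, y3 = False, y4 = True, y5 = False, y6 = False, y7 = False, y8 = True, y9 = True, y10 = True works.
Every clause has at least one true literal under this assignment.
So y1=F, y2=F, y3=F, y4=T, y5=F, y6=F, y7=F, y8=T, y9=T, y10=T is a satisfying assignment.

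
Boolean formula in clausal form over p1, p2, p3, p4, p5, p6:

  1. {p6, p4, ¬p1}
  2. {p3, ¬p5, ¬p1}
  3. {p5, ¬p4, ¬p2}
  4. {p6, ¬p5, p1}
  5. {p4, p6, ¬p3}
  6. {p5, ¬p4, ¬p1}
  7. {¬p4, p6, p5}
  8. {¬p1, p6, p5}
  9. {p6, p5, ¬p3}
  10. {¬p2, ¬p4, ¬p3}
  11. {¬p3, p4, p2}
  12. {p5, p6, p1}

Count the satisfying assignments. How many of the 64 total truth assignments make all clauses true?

17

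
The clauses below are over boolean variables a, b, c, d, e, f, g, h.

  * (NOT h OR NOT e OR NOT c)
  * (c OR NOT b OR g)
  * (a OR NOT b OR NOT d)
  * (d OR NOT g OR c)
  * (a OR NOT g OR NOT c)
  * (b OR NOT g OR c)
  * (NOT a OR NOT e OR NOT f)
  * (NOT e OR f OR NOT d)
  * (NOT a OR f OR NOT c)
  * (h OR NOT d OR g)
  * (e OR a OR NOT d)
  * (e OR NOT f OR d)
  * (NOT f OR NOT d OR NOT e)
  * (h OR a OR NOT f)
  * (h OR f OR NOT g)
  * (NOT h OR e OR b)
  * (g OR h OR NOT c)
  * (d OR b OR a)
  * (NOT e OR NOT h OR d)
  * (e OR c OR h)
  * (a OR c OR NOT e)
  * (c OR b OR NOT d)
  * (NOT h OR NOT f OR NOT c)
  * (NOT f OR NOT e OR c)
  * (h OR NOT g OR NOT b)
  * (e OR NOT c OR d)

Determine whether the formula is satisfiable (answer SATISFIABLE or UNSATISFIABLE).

Try a = True.
The remaining clauses are satisfied by b = False, c = False, d = False, e = True, f = False, g = False, h = False.
So a = True, b = False, c = False, d = False, e = True, f = False, g = False, h = False is a satisfying assignment.

SATISFIABLE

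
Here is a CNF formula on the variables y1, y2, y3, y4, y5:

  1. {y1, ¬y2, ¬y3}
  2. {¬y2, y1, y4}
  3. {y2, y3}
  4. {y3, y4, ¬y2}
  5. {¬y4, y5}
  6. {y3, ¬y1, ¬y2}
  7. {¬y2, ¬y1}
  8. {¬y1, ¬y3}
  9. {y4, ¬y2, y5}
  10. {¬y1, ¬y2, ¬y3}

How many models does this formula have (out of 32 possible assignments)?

Satisfying assignments:
  y1=F y2=F y3=T y4=F y5=F
  y1=F y2=F y3=T y4=F y5=T
  y1=F y2=F y3=T y4=T y5=T
  y1=F y2=T y3=F y4=T y5=T
Count: 4.

4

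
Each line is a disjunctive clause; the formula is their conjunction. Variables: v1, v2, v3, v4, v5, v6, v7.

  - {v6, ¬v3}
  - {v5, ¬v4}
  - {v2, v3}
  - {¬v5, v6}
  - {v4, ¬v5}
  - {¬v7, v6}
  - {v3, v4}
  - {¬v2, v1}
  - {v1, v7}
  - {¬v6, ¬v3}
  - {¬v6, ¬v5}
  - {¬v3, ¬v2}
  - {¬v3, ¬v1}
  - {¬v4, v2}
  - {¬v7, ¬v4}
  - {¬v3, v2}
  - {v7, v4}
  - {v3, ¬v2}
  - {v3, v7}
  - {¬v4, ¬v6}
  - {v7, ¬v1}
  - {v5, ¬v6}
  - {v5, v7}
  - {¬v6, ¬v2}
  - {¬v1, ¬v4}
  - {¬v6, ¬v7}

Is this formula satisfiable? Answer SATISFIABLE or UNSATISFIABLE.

UNSATISFIABLE

v3 = True:
  propagation gives v6=True; an empty clause results — contradiction.
v3 = False:
  propagation gives v2=True; an empty clause results — contradiction.
Every branch closes, so no satisfying assignment exists.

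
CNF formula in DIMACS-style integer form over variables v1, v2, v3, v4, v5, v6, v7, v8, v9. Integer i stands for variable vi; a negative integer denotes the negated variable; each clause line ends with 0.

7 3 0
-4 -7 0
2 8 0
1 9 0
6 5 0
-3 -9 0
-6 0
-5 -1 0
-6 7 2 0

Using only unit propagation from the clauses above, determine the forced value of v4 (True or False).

(~v6) is a unit clause: v6 = False.
From (v6 | v5) and v6 = False: v5 = True.
From (~v1 | ~v5) and v5 = True: v1 = False.
From (v9 | v1) and v1 = False: v9 = True.
From (~v9 | ~v3) and v9 = True: v3 = False.
From (v7 | v3) and v3 = False: v7 = True.
From (~v4 | ~v7) and v7 = True: v4 = False.

False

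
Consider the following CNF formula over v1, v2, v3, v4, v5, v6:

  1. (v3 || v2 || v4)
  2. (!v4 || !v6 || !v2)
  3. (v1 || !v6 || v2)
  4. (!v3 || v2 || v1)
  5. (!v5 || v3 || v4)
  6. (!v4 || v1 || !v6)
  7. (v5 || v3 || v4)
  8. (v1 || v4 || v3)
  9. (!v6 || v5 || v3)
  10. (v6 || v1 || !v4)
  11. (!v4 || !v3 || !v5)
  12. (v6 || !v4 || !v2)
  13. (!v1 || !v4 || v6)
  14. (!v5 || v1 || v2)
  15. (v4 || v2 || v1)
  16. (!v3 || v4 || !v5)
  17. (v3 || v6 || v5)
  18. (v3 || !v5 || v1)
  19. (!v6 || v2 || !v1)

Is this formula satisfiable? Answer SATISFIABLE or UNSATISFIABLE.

SATISFIABLE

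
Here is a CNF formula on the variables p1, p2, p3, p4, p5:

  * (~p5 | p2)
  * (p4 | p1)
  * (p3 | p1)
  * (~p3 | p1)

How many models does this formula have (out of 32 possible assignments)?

12

Case analysis on p1 and p3:
  p1=T, p3=T: p4 free; 3 ways for (p2,p5) × 2^1 = 6.
  p1=T, p3=F: p4 free; 3 ways for (p2,p5) × 2^1 = 6.
  p1=F, p3=T: a clause becomes empty — 0.
  p1=F, p3=F: a clause becomes empty — 0.
Total: 6 + 6 + 0 + 0 = 12.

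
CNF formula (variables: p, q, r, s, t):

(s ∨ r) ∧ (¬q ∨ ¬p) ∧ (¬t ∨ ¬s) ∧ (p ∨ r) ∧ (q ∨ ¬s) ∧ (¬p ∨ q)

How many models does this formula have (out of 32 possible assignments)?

5

Satisfying assignments:
  p=0 q=0 r=1 s=0 t=0
  p=0 q=0 r=1 s=0 t=1
  p=0 q=1 r=1 s=0 t=0
  p=0 q=1 r=1 s=0 t=1
  p=0 q=1 r=1 s=1 t=0
Count: 5.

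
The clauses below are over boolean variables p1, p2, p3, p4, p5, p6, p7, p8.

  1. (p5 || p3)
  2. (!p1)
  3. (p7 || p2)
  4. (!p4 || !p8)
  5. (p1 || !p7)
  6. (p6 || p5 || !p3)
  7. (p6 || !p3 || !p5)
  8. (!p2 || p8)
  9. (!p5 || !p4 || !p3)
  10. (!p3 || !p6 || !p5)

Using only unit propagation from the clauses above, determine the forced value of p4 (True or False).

(!p1) is a unit clause: p1 = False.
(!p7 || p1): since p1 = False, the clause reduces to (!p7). p7 = False.
(p2 || p7): since p7 = False, the clause reduces to (p2). p2 = True.
From (!p2 || p8) and p2 = True: p8 = True.
(!p8 || !p4): since p8 = True, the clause reduces to (!p4). p4 = False.

False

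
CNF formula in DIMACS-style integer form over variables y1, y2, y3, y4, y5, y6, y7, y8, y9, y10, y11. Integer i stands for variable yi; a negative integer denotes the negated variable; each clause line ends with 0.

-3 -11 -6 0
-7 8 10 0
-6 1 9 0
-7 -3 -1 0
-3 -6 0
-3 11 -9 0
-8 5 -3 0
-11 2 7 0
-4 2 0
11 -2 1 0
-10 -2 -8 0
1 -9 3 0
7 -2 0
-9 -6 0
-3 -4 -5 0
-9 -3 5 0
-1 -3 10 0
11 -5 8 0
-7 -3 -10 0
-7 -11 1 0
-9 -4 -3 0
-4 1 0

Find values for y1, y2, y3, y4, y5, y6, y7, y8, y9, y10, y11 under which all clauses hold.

y1=True, y2=False, y3=False, y4=False, y5=False, y6=True, y7=True, y8=False, y9=False, y10=True, y11=False

Check each clause:
  1. (!y3 || !y6 || !y11) — !y3 is true.
  2. (!y7 || y8 || y10) — y10 is true.
  3. (y1 || y9 || !y6) — y1 is true.
  4. (!y1 || !y3 || !y7) — !y3 is true.
  5. (!y3 || !y6) — !y3 is true.
  6. (!y3 || !y9 || y11) — !y3 is true.
  7. (!y8 || y5 || !y3) — !y8 is true.
  8. (!y11 || y2 || y7) — !y11 is true.
  9. (!y4 || y2) — !y4 is true.
  10. (y1 || y11 || !y2) — y1 is true.
  11. (!y8 || !y2 || !y10) — !y8 is true.
  12. (y3 || y1 || !y9) — y1 is true.
  13. (!y2 || y7) — !y2 is true.
  14. (!y6 || !y9) — !y9 is true.
  15. (!y5 || !y4 || !y3) — !y5 is true.
  16. (!y3 || !y9 || y5) — !y3 is true.
  17. (y10 || !y1 || !y3) — y10 is true.
  18. (!y5 || y11 || y8) — !y5 is true.
  19. (!y3 || !y10 || !y7) — !y3 is true.
  20. (!y11 || !y7 || y1) — y1 is true.
  21. (!y9 || !y4 || !y3) — !y4 is true.
  22. (!y4 || y1) — y1 is true.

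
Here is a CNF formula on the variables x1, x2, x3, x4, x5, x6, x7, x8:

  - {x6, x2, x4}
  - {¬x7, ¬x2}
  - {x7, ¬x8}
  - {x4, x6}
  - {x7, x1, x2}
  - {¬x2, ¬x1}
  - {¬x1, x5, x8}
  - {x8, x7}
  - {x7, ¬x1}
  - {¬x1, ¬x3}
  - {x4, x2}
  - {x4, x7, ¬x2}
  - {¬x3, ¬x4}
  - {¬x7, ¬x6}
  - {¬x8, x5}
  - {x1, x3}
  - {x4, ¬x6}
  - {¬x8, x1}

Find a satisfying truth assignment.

x1=True, x2=False, x3=False, x4=True, x5=True, x6=False, x7=True, x8=True

Pure literal: x5 appears only positively; assign x5 = True.
Try x1 = True.
  then x2 is forced to False.
  then x7 is forced to True.
  then x3 is forced to False.
  then x4 is forced to True.
  then x6 is forced to False.
x8 is now unconstrained; take x8 = True.
Every clause has at least one true literal under this assignment.
Check each clause:
  1. {x4, x2, x6} — x4 is true.
  2. {¬x2, ¬x7} — ¬x2 is true.
  3. {¬x8, x7} — x7 is true.
  4. {x4, x6} — x4 is true.
  5. {x1, x7, x2} — x1 is true.
  6. {¬x2, ¬x1} — ¬x2 is true.
  7. {x5, x8, ¬x1} — x8 is true.
  8. {x7, x8} — x8 is true.
  9. {¬x1, x7} — x7 is true.
  10. {¬x3, ¬x1} — ¬x3 is true.
  11. {x2, x4} — x4 is true.
  12. {¬x2, x4, x7} — x4 is true.
  13. {¬x4, ¬x3} — ¬x3 is true.
  14. {¬x6, ¬x7} — ¬x6 is true.
  15. {x5, ¬x8} — x5 is true.
  16. {x1, x3} — x1 is true.
  17. {¬x6, x4} — ¬x6 is true.
  18. {¬x8, x1} — x1 is true.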